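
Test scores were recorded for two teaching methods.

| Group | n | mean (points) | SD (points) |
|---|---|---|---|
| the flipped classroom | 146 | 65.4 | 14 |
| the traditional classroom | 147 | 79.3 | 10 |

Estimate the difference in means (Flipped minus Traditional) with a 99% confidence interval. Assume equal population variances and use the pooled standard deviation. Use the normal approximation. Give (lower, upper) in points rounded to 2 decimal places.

(-17.56, -10.24)

s_p = √[((n₁−1)s₁² + (n₂−1)s₂²)/(n₁+n₂−2)] = √[(145·14² + 146·10²)/291] = 12.1587.
SE = 12.1587·√(1/146 + 1/147) = 1.4206.
With z* = 2.576, margin = 2.576 × 1.4206 = 3.6595.
x̄₁ − x̄₂ = 65.4 − 79.3 = -13.9000; interval -13.9000 ± 3.6595 = (-17.56, -10.24).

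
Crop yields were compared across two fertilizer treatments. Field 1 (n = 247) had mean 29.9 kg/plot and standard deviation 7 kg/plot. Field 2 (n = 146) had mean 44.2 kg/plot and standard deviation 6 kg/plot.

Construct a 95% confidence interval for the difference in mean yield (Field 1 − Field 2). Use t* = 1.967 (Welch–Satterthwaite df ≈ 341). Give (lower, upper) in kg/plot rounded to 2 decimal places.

(-15.61, -12.99)

Standard errors of each mean: 7/√247 = 0.4454 and 6/√146 = 0.4966.
SE(x̄₁ − x̄₂) = √(0.4454² + 0.4966²) = 0.6671 for independent samples with unequal variances.
With t* = 1.967, the margin is 1.967 × 0.6671 = 1.3122.
x̄₁ − x̄₂ = 29.9 − 44.2 = -14.3000; the interval is -14.3000 ± 1.3122 = (-15.61, -12.99).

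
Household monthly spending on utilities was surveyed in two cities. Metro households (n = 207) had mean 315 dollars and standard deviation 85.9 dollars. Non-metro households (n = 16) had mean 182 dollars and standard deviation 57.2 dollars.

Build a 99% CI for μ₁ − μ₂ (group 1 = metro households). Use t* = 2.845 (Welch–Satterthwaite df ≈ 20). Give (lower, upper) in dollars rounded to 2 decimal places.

Standard errors of each mean: 85.9/√207 = 5.9705 and 57.2/√16 = 14.3000.
SE(x̄₁ − x̄₂) = √(5.9705² + 14.3000²) = 15.4964 for independent samples with unequal variances.
With t* = 2.845, the margin is 2.845 × 15.4964 = 44.0873.
x̄₁ − x̄₂ = 315 − 182 = 133.0000; the interval is 133.0000 ± 44.0873 = (88.91, 177.09).

(88.91, 177.09)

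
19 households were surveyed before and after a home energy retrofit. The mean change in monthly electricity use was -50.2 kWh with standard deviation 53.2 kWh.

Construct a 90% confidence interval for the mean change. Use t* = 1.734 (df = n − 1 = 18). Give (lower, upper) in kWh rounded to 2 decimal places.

This is a matched-pairs design, so SE = s_d/√n = 53.2/√19 = 12.2049.
Margin = 1.734 × 12.2049 = 21.1633; the interval is -50.2 ± 21.1633 = (-71.36, -29.04).

(-71.36, -29.04)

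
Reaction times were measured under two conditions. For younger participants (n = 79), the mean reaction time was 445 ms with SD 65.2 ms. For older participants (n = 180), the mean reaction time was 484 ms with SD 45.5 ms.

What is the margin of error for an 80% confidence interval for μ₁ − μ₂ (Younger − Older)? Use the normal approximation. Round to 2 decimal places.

Standard errors of each mean: 65.2/√79 = 7.3356 and 45.5/√180 = 3.3914.
SE(x̄₁ − x̄₂) = √(7.3356² + 3.3914²) = 8.0816 for independent samples with unequal variances.
With z* = 1.282, the margin is 1.282 × 8.0816 = 10.3606.

10.36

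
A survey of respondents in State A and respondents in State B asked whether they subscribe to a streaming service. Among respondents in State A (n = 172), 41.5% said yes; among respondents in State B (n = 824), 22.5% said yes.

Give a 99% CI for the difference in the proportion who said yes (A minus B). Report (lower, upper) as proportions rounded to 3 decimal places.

The two standard errors are √(0.4150×0.5850/172) = 0.03757 and √(0.2250×0.7750/824) = 0.01455.
Because the samples are independent, SE_diff = √(0.03757² + 0.01455²) = 0.04029.
Using z* = 2.576 for 99%, ME = 2.576 × 0.04029 = 0.10379.
p̂₁ − p̂₂ = 0.1900; interval 0.1900 ± 0.10379 gives (0.086, 0.294).

(0.086, 0.294)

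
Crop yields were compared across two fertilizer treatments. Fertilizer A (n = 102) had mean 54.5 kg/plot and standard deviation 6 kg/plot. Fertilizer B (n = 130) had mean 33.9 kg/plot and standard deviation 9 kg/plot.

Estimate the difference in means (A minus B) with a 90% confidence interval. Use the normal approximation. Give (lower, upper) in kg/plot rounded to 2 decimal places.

(18.97, 22.23)

Standard errors of each mean: 6/√102 = 0.5941 and 9/√130 = 0.7894.
SE(x̄₁ − x̄₂) = √(0.5941² + 0.7894²) = 0.9880 for independent samples with unequal variances.
With z* = 1.645, the margin is 1.645 × 0.9880 = 1.6253.
x̄₁ − x̄₂ = 54.5 − 33.9 = 20.6000; the interval is 20.6000 ± 1.6253 = (18.97, 22.23).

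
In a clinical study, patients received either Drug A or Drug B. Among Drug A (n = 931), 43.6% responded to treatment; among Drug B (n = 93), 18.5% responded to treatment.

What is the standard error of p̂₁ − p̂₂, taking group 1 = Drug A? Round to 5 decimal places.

0.04342

SE₁ = √(p̂₁(1−p̂₁)/n₁) = √(0.4360·0.5640/931) = 0.01625; SE₂ = √(0.1850·0.8150/93) = 0.04026.
Independent samples: SE of the difference = √(SE₁² + SE₂²) = √(0.0002640625 + 0.0016208676) = 0.04342.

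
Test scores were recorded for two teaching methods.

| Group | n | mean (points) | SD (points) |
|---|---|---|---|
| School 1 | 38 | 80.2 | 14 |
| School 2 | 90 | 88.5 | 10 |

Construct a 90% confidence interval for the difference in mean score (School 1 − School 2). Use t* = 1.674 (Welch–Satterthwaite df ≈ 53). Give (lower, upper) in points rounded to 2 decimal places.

(-12.49, -4.11)

SE₁ = s₁/√n₁ = 14/√38 = 2.2711; SE₂ = 10/√90 = 1.0541.
Independent samples, unequal variances: SE_diff = √(SE₁² + SE₂²) = √(5.15789521 + 1.11112681) = 2.5038.
t* = 1.674, so margin of error = 1.674 × 2.5038 = 4.1914.
Difference in means = 80.2 − 88.5 = -8.3000.
-8.3000 ± 4.1914 → (-12.49, -4.11).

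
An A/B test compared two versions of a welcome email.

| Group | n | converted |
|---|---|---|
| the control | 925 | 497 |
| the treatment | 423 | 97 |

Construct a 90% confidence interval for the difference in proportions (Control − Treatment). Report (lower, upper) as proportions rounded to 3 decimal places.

Sample proportions: 497/925 = 0.5373, 97/423 = 0.2293.
Each SE is √(p̂(1−p̂)/n): √(0.5373·0.4627/925) = 0.01639 and √(0.2293·0.7707/423) = 0.02044.
SE(p̂₁ − p̂₂) = √(SE₁² + SE₂²) = √(0.0002686321 + 0.0004177936) = 0.02620, since the two samples are independent.
At 90% confidence z* = 1.645; margin = 1.645 × 0.02620 = 0.04310.
The difference is 0.5373 − 0.2293 = 0.3080, so the interval is 0.3080 ± 0.04310 = (0.265, 0.351).

(0.265, 0.351)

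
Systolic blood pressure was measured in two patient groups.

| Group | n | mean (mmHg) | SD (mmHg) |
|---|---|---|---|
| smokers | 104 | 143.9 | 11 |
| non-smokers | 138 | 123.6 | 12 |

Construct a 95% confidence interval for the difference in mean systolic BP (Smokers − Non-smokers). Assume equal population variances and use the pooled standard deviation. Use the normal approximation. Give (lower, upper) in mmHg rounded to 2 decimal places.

s_p = √[((n₁−1)s₁² + (n₂−1)s₂²)/(n₁+n₂−2)] = √[(103·11² + 137·12²)/240] = 11.5814.
SE = 11.5814·√(1/104 + 1/138) = 1.5039.
With z* = 1.960, margin = 1.960 × 1.5039 = 2.9476.
x̄₁ − x̄₂ = 143.9 − 123.6 = 20.3000; interval 20.3000 ± 2.9476 = (17.35, 23.25).

(17.35, 23.25)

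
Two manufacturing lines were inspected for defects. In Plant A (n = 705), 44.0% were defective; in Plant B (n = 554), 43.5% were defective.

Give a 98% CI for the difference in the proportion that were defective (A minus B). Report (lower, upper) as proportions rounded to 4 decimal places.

(-0.0605, 0.0705)

SE₁ = √(p̂₁(1−p̂₁)/n₁) = √(0.4400·0.5600/705) = 0.01870; SE₂ = √(0.4350·0.5650/554) = 0.02106.
Independent samples: SE of the difference = √(SE₁² + SE₂²) = √(0.00034969 + 0.0004435236) = 0.02816.
z* for 98% confidence is 2.326, so the margin of error is 2.326 × 0.02816 = 0.06550.
Point estimate p̂₁ − p̂₂ = 0.4400 − 0.4350 = 0.0050.
0.0050 ± 0.06550 → (-0.0605, 0.0705).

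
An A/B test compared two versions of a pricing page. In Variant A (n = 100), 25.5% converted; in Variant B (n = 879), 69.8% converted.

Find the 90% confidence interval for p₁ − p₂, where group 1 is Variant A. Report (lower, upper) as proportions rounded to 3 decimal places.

The two standard errors are √(0.2550×0.7450/100) = 0.04359 and √(0.6980×0.3020/879) = 0.01549.
Because the samples are independent, SE_diff = √(0.04359² + 0.01549²) = 0.04626.
Using z* = 1.645 for 90%, ME = 1.645 × 0.04626 = 0.07610.
p̂₁ − p̂₂ = -0.4430; interval -0.4430 ± 0.07610 gives (-0.519, -0.367).

(-0.519, -0.367)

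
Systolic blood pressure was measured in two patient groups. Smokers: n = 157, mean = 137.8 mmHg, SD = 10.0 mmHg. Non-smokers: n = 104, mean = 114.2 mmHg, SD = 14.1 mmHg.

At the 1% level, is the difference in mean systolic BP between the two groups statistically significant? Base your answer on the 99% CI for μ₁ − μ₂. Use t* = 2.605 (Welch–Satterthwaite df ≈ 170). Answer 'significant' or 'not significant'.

significant

SE₁ = s₁/√n₁ = 10.0/√157 = 0.7981; SE₂ = 14.1/√104 = 1.3826.
Independent samples, unequal variances: SE_diff = √(SE₁² + SE₂²) = √(0.63696361 + 1.91158276) = 1.5964.
t* = 2.605, so margin of error = 2.605 × 1.5964 = 4.1586.
Difference in means = 137.8 − 114.2 = 23.6000.
23.6000 ± 4.1586 → (19.4414, 27.7586).
The interval (19.4414, 27.7586) does not contain 0, so the difference is significant.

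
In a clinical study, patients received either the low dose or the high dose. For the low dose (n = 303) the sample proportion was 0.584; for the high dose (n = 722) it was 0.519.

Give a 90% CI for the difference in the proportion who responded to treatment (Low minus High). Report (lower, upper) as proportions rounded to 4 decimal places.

(0.0093, 0.1207)

The two standard errors are √(0.5840×0.4160/303) = 0.02832 and √(0.5190×0.4810/722) = 0.01859.
Because the samples are independent, SE_diff = √(0.02832² + 0.01859²) = 0.03388.
Using z* = 1.645 for 90%, ME = 1.645 × 0.03388 = 0.05573.
p̂₁ − p̂₂ = 0.0650; interval 0.0650 ± 0.05573 gives (0.0093, 0.1207).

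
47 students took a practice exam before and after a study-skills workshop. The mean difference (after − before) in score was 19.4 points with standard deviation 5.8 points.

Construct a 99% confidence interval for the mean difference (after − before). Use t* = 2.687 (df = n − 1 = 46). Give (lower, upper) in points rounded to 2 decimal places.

This is a matched-pairs design, so SE = s_d/√n = 5.8/√47 = 0.8460.
Margin = 2.687 × 0.8460 = 2.2732; the interval is 19.4 ± 2.2732 = (17.13, 21.67).

(17.13, 21.67)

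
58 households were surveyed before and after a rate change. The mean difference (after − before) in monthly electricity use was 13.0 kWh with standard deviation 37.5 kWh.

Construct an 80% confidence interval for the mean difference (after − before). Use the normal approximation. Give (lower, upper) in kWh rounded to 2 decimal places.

This is a matched-pairs design, so SE = s_d/√n = 37.5/√58 = 4.9240.
Margin = 1.282 × 4.9240 = 6.3126; the interval is 13.0 ± 6.3126 = (6.69, 19.31).

(6.69, 19.31)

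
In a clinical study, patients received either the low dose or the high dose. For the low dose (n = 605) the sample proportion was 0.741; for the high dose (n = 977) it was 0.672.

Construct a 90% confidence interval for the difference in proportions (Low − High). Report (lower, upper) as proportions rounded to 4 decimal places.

Each SE is √(p̂(1−p̂)/n): √(0.7410·0.2590/605) = 0.01781 and √(0.6720·0.3280/977) = 0.01502.
SE(p̂₁ − p̂₂) = √(SE₁² + SE₂²) = √(0.0003171961 + 0.0002256004) = 0.02330, since the two samples are independent.
At 90% confidence z* = 1.645; margin = 1.645 × 0.02330 = 0.03833.
The difference is 0.7410 − 0.6720 = 0.0690, so the interval is 0.0690 ± 0.03833 = (0.0307, 0.1073).

(0.0307, 0.1073)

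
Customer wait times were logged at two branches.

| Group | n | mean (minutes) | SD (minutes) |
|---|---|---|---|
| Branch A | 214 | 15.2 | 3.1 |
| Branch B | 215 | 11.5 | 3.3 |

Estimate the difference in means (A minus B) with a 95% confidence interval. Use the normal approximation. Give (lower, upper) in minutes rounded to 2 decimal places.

Per-group SEs: s₁/√n₁ = 3.1/√214 = 0.2119, s₂/√n₂ = 3.3/√215 = 0.2251.
Unpooled SE of the difference: √(0.04490161 + 0.05067001) = 0.3091.
Margin of error = z* · SE = 1.960 × 0.3091 = 0.6058.
x̄₁ − x̄₂ = 15.2 − 11.5 = 3.7000.
CI: 3.7000 ± 0.6058 = (3.09, 4.31).

(3.09, 4.31)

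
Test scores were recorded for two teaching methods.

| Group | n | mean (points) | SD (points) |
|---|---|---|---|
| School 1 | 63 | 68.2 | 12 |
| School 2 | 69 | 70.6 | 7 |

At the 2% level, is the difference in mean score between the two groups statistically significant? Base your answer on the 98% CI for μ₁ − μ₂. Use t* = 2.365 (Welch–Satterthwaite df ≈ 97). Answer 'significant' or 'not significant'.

Standard errors of each mean: 12/√63 = 1.5119 and 7/√69 = 0.8427.
SE(x̄₁ − x̄₂) = √(1.5119² + 0.8427²) = 1.7309 for independent samples with unequal variances.
With t* = 2.365, the margin is 2.365 × 1.7309 = 4.0936.
x̄₁ − x̄₂ = 68.2 − 70.6 = -2.4000; the interval is -2.4000 ± 4.0936 = (-6.4936, 1.6936).
The interval (-6.4936, 1.6936) contains 0, so the difference is not significant.

not significant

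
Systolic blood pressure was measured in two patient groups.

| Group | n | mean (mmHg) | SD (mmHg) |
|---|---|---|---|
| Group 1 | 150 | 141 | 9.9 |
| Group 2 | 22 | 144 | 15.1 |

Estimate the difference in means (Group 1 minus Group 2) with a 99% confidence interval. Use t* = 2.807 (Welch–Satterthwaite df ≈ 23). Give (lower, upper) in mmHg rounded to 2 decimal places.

(-12.32, 6.32)

Standard errors of each mean: 9.9/√150 = 0.8083 and 15.1/√22 = 3.2193.
SE(x̄₁ − x̄₂) = √(0.8083² + 3.2193²) = 3.3192 for independent samples with unequal variances.
With t* = 2.807, the margin is 2.807 × 3.3192 = 9.3170.
x̄₁ − x̄₂ = 141 − 144 = -3.0000; the interval is -3.0000 ± 9.3170 = (-12.32, 6.32).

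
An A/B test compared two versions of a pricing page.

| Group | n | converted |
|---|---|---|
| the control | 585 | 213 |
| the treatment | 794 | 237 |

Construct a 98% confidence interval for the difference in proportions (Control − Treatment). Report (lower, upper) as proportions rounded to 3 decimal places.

(0.006, 0.125)

First, p̂₁ = 213/585 = 0.3641; p̂₂ = 237/794 = 0.2985.
The two standard errors are √(0.3641×0.6359/585) = 0.01989 and √(0.2985×0.7015/794) = 0.01624.
Because the samples are independent, SE_diff = √(0.01989² + 0.01624²) = 0.02568.
Using z* = 2.326 for 98%, ME = 2.326 × 0.02568 = 0.05973.
p̂₁ − p̂₂ = 0.0656; interval 0.0656 ± 0.05973 gives (0.006, 0.125).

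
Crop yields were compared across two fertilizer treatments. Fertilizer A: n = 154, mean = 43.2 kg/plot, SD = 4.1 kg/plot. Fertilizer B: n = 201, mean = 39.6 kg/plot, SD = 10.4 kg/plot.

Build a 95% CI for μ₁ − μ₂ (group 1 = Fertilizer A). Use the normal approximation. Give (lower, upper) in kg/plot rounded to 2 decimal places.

(2.02, 5.18)

SE₁ = s₁/√n₁ = 4.1/√154 = 0.3304; SE₂ = 10.4/√201 = 0.7336.
Independent samples, unequal variances: SE_diff = √(SE₁² + SE₂²) = √(0.10916416 + 0.53816896) = 0.8046.
z* = 1.960, so margin of error = 1.960 × 0.8046 = 1.5770.
Difference in means = 43.2 − 39.6 = 3.6000.
3.6000 ± 1.5770 → (2.02, 5.18).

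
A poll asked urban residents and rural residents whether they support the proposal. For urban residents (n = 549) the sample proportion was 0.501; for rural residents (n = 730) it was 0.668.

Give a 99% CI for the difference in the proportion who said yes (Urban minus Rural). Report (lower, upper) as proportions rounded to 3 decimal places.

Each SE is √(p̂(1−p̂)/n): √(0.5010·0.4990/549) = 0.02134 and √(0.6680·0.3320/730) = 0.01743.
SE(p̂₁ − p̂₂) = √(SE₁² + SE₂²) = √(0.0004553956 + 0.0003038049) = 0.02755, since the two samples are independent.
At 99% confidence z* = 2.576; margin = 2.576 × 0.02755 = 0.07097.
The difference is 0.5010 − 0.6680 = -0.1670, so the interval is -0.1670 ± 0.07097 = (-0.238, -0.096).

(-0.238, -0.096)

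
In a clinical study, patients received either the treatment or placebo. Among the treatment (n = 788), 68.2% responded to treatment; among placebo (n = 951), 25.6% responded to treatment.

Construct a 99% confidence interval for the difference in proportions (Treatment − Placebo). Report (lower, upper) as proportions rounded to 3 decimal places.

(0.370, 0.482)

The two standard errors are √(0.6820×0.3180/788) = 0.01659 and √(0.2560×0.7440/951) = 0.01415.
Because the samples are independent, SE_diff = √(0.01659² + 0.01415²) = 0.02180.
Using z* = 2.576 for 99%, ME = 2.576 × 0.02180 = 0.05616.
p̂₁ − p̂₂ = 0.4260; interval 0.4260 ± 0.05616 gives (0.370, 0.482).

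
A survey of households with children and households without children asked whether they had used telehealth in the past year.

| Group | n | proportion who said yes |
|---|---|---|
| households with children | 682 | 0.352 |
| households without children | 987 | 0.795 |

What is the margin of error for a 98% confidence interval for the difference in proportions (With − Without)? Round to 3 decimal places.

0.052

Each SE is √(p̂(1−p̂)/n): √(0.3520·0.6480/682) = 0.01829 and √(0.7950·0.2050/987) = 0.01285.
SE(p̂₁ − p̂₂) = √(SE₁² + SE₂²) = √(0.0003345241 + 0.0001651225) = 0.02235, since the two samples are independent.
At 98% confidence z* = 2.326; margin = 2.326 × 0.02235 = 0.05199.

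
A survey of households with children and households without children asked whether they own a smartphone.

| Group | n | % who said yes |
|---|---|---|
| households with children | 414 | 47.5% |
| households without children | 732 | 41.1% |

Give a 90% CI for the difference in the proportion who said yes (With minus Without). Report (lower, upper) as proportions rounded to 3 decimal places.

(0.014, 0.114)

Each SE is √(p̂(1−p̂)/n): √(0.4750·0.5250/414) = 0.02454 and √(0.4110·0.5890/732) = 0.01819.
SE(p̂₁ − p̂₂) = √(SE₁² + SE₂²) = √(0.0006022116 + 0.0003308761) = 0.03055, since the two samples are independent.
At 90% confidence z* = 1.645; margin = 1.645 × 0.03055 = 0.05025.
The difference is 0.4750 − 0.4110 = 0.0640, so the interval is 0.0640 ± 0.05025 = (0.014, 0.114).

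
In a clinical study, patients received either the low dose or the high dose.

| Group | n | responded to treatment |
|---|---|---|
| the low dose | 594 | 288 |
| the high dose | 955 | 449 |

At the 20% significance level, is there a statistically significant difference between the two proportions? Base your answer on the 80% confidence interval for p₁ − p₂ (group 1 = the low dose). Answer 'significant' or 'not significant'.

not significant

First, p̂₁ = 288/594 = 0.4848; p̂₂ = 449/955 = 0.4702.
The two standard errors are √(0.4848×0.5152/594) = 0.02051 and √(0.4702×0.5298/955) = 0.01615.
Because the samples are independent, SE_diff = √(0.02051² + 0.01615²) = 0.02611.
Using z* = 1.282 for 80%, ME = 1.282 × 0.02611 = 0.03347.
p̂₁ − p̂₂ = 0.0146; interval 0.0146 ± 0.03347 gives (-0.01887, 0.04807).
The interval (-0.01887, 0.04807) contains 0, so the difference is not significant.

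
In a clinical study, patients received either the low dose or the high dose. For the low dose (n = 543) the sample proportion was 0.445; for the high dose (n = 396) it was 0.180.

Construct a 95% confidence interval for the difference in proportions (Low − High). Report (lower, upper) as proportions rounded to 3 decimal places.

SE₁ = √(p̂₁(1−p̂₁)/n₁) = √(0.4450·0.5550/543) = 0.02133; SE₂ = √(0.1800·0.8200/396) = 0.01931.
Independent samples: SE of the difference = √(SE₁² + SE₂²) = √(0.0004549689 + 0.0003728761) = 0.02877.
z* for 95% confidence is 1.960, so the margin of error is 1.960 × 0.02877 = 0.05639.
Point estimate p̂₁ − p̂₂ = 0.4450 − 0.1800 = 0.2650.
0.2650 ± 0.05639 → (0.209, 0.321).

(0.209, 0.321)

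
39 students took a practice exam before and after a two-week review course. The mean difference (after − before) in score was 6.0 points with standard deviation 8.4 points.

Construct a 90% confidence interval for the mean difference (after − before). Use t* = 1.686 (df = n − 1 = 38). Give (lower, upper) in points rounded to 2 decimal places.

Paired design: SE = s_d/√n = 8.4/√39 = 1.3451.
t* = 1.686; margin of error = 1.686 × 1.3451 = 2.2678.
6.0 ± 2.2678 → (3.73, 8.27).

(3.73, 8.27)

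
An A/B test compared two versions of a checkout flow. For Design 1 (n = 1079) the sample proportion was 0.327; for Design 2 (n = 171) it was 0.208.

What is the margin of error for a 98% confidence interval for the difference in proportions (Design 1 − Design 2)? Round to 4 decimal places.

0.0795

Each SE is √(p̂(1−p̂)/n): √(0.3270·0.6730/1079) = 0.01428 and √(0.2080·0.7920/171) = 0.03104.
SE(p̂₁ − p̂₂) = √(SE₁² + SE₂²) = √(0.0002039184 + 0.0009634816) = 0.03417, since the two samples are independent.
At 98% confidence z* = 2.326; margin = 2.326 × 0.03417 = 0.07948.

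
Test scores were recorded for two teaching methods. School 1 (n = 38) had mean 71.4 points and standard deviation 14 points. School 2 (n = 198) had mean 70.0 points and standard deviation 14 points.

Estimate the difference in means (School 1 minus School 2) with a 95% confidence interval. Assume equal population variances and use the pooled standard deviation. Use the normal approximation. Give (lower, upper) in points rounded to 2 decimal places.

(-3.46, 6.26)

Pooled variance s_p² = [37·14² + 197·14²] / (38+198−2) = 196.0000, so s_p = 14.0000.
SE_diff = s_p·√(1/n₁ + 1/n₂) = 14.0000·√(1/38 + 1/198) = 2.4795.
z* = 1.960; margin = 1.960 × 2.4795 = 4.8598.
Difference = 71.4 − 70.0 = 1.4000.
1.4000 ± 4.8598 → (-3.46, 6.26).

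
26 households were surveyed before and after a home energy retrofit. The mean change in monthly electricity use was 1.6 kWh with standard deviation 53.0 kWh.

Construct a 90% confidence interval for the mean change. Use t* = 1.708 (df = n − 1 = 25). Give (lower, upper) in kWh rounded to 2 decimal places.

(-16.15, 19.35)

Paired design: SE = s_d/√n = 53.0/√26 = 10.3942.
t* = 1.708; margin of error = 1.708 × 10.3942 = 17.7533.
1.6 ± 17.7533 → (-16.15, 19.35).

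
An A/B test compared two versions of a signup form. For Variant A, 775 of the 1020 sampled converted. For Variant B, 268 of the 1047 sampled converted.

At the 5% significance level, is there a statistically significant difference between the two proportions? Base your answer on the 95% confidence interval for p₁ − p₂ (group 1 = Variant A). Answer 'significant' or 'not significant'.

significant

p̂₁ = 775/1020 = 0.7598 and p̂₂ = 268/1047 = 0.2560.
SE₁ = √(p̂₁(1−p̂₁)/n₁) = √(0.7598·0.2402/1020) = 0.01338; SE₂ = √(0.2560·0.7440/1047) = 0.01349.
Independent samples: SE of the difference = √(SE₁² + SE₂²) = √(0.0001790244 + 0.0001819801) = 0.01900.
z* for 95% confidence is 1.960, so the margin of error is 1.960 × 0.01900 = 0.03724.
Point estimate p̂₁ − p̂₂ = 0.7598 − 0.2560 = 0.5038.
0.5038 ± 0.03724 → (0.46656, 0.54104).
The interval (0.46656, 0.54104) does not contain 0, so the difference is significant.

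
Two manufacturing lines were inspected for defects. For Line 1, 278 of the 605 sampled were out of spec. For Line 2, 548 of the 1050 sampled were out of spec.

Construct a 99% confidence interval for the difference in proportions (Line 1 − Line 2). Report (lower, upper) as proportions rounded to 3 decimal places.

First, p̂₁ = 278/605 = 0.4595; p̂₂ = 548/1050 = 0.5219.
The two standard errors are √(0.4595×0.5405/605) = 0.02026 and √(0.5219×0.4781/1050) = 0.01542.
Because the samples are independent, SE_diff = √(0.02026² + 0.01542²) = 0.02546.
Using z* = 2.576 for 99%, ME = 2.576 × 0.02546 = 0.06558.
p̂₁ − p̂₂ = -0.0624; interval -0.0624 ± 0.06558 gives (-0.128, 0.003).

(-0.128, 0.003)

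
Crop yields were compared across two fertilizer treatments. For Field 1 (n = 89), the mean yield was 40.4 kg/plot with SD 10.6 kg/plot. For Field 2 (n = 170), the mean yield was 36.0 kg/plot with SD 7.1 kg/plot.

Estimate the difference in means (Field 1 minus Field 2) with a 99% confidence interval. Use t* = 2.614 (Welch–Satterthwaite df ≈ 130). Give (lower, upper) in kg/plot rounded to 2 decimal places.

(1.14, 7.66)

Per-group SEs: s₁/√n₁ = 10.6/√89 = 1.1236, s₂/√n₂ = 7.1/√170 = 0.5445.
Unpooled SE of the difference: √(1.26247696 + 0.29648025) = 1.2486.
Margin of error = t* · SE = 2.614 × 1.2486 = 3.2638.
x̄₁ − x̄₂ = 40.4 − 36.0 = 4.4000.
CI: 4.4000 ± 3.2638 = (1.14, 7.66).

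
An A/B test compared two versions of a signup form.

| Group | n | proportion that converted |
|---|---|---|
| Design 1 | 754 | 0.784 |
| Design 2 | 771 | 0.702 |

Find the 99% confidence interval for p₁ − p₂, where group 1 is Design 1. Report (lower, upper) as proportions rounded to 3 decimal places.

SE₁ = √(p̂₁(1−p̂₁)/n₁) = √(0.7840·0.2160/754) = 0.01499; SE₂ = √(0.7020·0.2980/771) = 0.01647.
Independent samples: SE of the difference = √(SE₁² + SE₂²) = √(0.0002247001 + 0.0002712609) = 0.02227.
z* for 99% confidence is 2.576, so the margin of error is 2.576 × 0.02227 = 0.05737.
Point estimate p̂₁ − p̂₂ = 0.7840 − 0.7020 = 0.0820.
0.0820 ± 0.05737 → (0.025, 0.139).

(0.025, 0.139)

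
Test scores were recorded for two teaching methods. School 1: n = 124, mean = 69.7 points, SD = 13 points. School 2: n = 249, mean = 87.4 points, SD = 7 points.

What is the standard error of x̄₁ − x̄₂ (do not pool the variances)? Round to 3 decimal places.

Per-group SEs: s₁/√n₁ = 13/√124 = 1.1674, s₂/√n₂ = 7/√249 = 0.4436.
Unpooled SE of the difference: √(1.36282276 + 0.19678096) = 1.2488.

1.249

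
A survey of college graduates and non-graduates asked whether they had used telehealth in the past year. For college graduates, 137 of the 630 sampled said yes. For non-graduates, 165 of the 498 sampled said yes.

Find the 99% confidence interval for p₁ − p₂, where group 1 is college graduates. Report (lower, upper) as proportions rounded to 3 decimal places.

(-0.183, -0.045)

Sample proportions: 137/630 = 0.2175, 165/498 = 0.3313.
Each SE is √(p̂(1−p̂)/n): √(0.2175·0.7825/630) = 0.01644 and √(0.3313·0.6687/498) = 0.02109.
SE(p̂₁ − p̂₂) = √(SE₁² + SE₂²) = √(0.0002702736 + 0.0004447881) = 0.02674, since the two samples are independent.
At 99% confidence z* = 2.576; margin = 2.576 × 0.02674 = 0.06888.
The difference is 0.2175 − 0.3313 = -0.1138, so the interval is -0.1138 ± 0.06888 = (-0.183, -0.045).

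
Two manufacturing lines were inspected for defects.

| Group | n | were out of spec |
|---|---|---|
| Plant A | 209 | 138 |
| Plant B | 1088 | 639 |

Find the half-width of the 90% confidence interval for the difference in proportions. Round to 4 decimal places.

0.0592

p̂₁ = 138/209 = 0.6603 and p̂₂ = 639/1088 = 0.5873.
SE₁ = √(p̂₁(1−p̂₁)/n₁) = √(0.6603·0.3397/209) = 0.03276; SE₂ = √(0.5873·0.4127/1088) = 0.01493.
Independent samples: SE of the difference = √(SE₁² + SE₂²) = √(0.0010732176 + 0.0002229049) = 0.03600.
z* for 90% confidence is 1.645, so the margin of error is 1.645 × 0.03600 = 0.05922.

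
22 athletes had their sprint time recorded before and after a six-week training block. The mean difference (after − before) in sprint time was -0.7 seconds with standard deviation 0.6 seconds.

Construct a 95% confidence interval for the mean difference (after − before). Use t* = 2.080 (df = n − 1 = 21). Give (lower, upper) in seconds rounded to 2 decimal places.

(-0.97, -0.43)

Paired design: SE = s_d/√n = 0.6/√22 = 0.1279.
t* = 2.080; margin of error = 2.080 × 0.1279 = 0.2660.
-0.7 ± 0.2660 → (-0.97, -0.43).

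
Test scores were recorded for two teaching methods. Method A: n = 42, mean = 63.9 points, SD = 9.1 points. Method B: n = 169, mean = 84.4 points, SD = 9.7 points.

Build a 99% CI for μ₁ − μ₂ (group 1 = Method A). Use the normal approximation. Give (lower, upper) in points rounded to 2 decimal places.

Per-group SEs: s₁/√n₁ = 9.1/√42 = 1.4042, s₂/√n₂ = 9.7/√169 = 0.7462.
Unpooled SE of the difference: √(1.97177764 + 0.55681444) = 1.5902.
Margin of error = z* · SE = 2.576 × 1.5902 = 4.0964.
x̄₁ − x̄₂ = 63.9 − 84.4 = -20.5000.
CI: -20.5000 ± 4.0964 = (-24.60, -16.40).

(-24.60, -16.40)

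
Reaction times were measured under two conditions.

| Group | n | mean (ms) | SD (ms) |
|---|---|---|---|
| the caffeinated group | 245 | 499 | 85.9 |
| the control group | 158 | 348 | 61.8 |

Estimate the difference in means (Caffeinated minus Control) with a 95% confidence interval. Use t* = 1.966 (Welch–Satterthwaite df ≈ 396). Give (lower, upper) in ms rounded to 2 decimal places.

(136.51, 165.49)

Standard errors of each mean: 85.9/√245 = 5.4879 and 61.8/√158 = 4.9165.
SE(x̄₁ − x̄₂) = √(5.4879² + 4.9165²) = 7.3681 for independent samples with unequal variances.
With t* = 1.966, the margin is 1.966 × 7.3681 = 14.4857.
x̄₁ − x̄₂ = 499 − 348 = 151.0000; the interval is 151.0000 ± 14.4857 = (136.51, 165.49).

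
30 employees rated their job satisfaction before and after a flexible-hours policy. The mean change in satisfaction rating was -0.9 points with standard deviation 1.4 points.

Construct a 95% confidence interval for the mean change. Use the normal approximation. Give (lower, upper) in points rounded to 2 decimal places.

(-1.40, -0.40)

Paired design: SE = s_d/√n = 1.4/√30 = 0.2556.
z* = 1.960; margin of error = 1.960 × 0.2556 = 0.5010.
-0.9 ± 0.5010 → (-1.40, -0.40).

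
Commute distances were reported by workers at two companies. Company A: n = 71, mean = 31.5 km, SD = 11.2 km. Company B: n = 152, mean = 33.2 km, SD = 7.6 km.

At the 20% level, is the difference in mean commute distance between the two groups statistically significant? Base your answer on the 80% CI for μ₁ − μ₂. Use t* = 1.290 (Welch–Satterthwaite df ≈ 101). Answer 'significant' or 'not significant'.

not significant

SE₁ = s₁/√n₁ = 11.2/√71 = 1.3292; SE₂ = 7.6/√152 = 0.6164.
Independent samples, unequal variances: SE_diff = √(SE₁² + SE₂²) = √(1.76677264 + 0.37994896) = 1.4652.
t* = 1.290, so margin of error = 1.290 × 1.4652 = 1.8901.
Difference in means = 31.5 − 33.2 = -1.7000.
-1.7000 ± 1.8901 → (-3.5901, 0.1901).
The interval (-3.5901, 0.1901) contains 0, so the difference is not significant.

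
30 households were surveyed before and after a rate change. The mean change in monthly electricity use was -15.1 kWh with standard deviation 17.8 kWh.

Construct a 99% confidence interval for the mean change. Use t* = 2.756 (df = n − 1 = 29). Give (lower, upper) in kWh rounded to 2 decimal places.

Paired design: SE = s_d/√n = 17.8/√30 = 3.2498.
t* = 2.756; margin of error = 2.756 × 3.2498 = 8.9564.
-15.1 ± 8.9564 → (-24.06, -6.14).

(-24.06, -6.14)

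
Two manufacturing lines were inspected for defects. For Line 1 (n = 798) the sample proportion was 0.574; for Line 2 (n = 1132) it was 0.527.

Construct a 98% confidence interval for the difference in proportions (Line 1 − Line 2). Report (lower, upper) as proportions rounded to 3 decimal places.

(-0.006, 0.100)

SE₁ = √(p̂₁(1−p̂₁)/n₁) = √(0.5740·0.4260/798) = 0.01750; SE₂ = √(0.5270·0.4730/1132) = 0.01484.
Independent samples: SE of the difference = √(SE₁² + SE₂²) = √(0.00030625 + 0.0002202256) = 0.02295.
z* for 98% confidence is 2.326, so the margin of error is 2.326 × 0.02295 = 0.05338.
Point estimate p̂₁ − p̂₂ = 0.5740 − 0.5270 = 0.0470.
0.0470 ± 0.05338 → (-0.006, 0.100).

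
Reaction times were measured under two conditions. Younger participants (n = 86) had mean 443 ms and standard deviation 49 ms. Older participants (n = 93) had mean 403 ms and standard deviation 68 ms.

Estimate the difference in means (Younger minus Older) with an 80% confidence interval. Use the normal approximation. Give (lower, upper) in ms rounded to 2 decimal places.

Standard errors of each mean: 49/√86 = 5.2838 and 68/√93 = 7.0513.
SE(x̄₁ − x̄₂) = √(5.2838² + 7.0513²) = 8.8113 for independent samples with unequal variances.
With z* = 1.282, the margin is 1.282 × 8.8113 = 11.2961.
x̄₁ − x̄₂ = 443 − 403 = 40.0000; the interval is 40.0000 ± 11.2961 = (28.70, 51.30).

(28.70, 51.30)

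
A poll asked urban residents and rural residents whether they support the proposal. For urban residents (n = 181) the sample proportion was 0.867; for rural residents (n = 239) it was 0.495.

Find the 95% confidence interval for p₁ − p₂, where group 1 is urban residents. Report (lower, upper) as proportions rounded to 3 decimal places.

(0.292, 0.452)

SE₁ = √(p̂₁(1−p̂₁)/n₁) = √(0.8670·0.1330/181) = 0.02524; SE₂ = √(0.4950·0.5050/239) = 0.03234.
Independent samples: SE of the difference = √(SE₁² + SE₂²) = √(0.0006370576 + 0.0010458756) = 0.04102.
z* for 95% confidence is 1.960, so the margin of error is 1.960 × 0.04102 = 0.08040.
Point estimate p̂₁ − p̂₂ = 0.8670 − 0.4950 = 0.3720.
0.3720 ± 0.08040 → (0.292, 0.452).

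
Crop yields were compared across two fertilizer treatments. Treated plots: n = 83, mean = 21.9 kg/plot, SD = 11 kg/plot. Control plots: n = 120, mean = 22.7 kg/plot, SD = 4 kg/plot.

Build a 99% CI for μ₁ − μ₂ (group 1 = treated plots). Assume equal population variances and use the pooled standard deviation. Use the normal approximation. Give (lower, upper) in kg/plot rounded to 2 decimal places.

s_p = √[((n₁−1)s₁² + (n₂−1)s₂²)/(n₁+n₂−2)] = √[(82·11² + 119·4²)/201] = 7.6705.
SE = 7.6705·√(1/83 + 1/120) = 1.0951.
With z* = 2.576, margin = 2.576 × 1.0951 = 2.8210.
x̄₁ − x̄₂ = 21.9 − 22.7 = -0.8000; interval -0.8000 ± 2.8210 = (-3.62, 2.02).

(-3.62, 2.02)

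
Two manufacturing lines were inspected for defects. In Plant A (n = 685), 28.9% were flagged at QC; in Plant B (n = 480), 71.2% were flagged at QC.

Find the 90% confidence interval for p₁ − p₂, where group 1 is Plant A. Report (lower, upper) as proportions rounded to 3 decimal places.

SE₁ = √(p̂₁(1−p̂₁)/n₁) = √(0.2890·0.7110/685) = 0.01732; SE₂ = √(0.7120·0.2880/480) = 0.02067.
Independent samples: SE of the difference = √(SE₁² + SE₂²) = √(0.0002999824 + 0.0004272489) = 0.02697.
z* for 90% confidence is 1.645, so the margin of error is 1.645 × 0.02697 = 0.04437.
Point estimate p̂₁ − p̂₂ = 0.2890 − 0.7120 = -0.4230.
-0.4230 ± 0.04437 → (-0.467, -0.379).

(-0.467, -0.379)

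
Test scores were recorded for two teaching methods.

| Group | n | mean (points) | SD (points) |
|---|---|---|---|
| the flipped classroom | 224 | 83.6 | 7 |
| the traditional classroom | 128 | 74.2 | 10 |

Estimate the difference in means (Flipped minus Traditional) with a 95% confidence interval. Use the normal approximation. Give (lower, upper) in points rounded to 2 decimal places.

Per-group SEs: s₁/√n₁ = 7/√224 = 0.4677, s₂/√n₂ = 10/√128 = 0.8839.
Unpooled SE of the difference: √(0.21874329 + 0.78127921) = 1.0000.
Margin of error = z* · SE = 1.960 × 1.0000 = 1.9600.
x̄₁ − x̄₂ = 83.6 − 74.2 = 9.4000.
CI: 9.4000 ± 1.9600 = (7.44, 11.36).

(7.44, 11.36)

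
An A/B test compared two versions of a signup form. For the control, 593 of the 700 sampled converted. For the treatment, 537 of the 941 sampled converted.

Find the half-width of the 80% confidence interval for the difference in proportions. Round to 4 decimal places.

p̂₁ = 593/700 = 0.8471 and p̂₂ = 537/941 = 0.5707.
SE₁ = √(p̂₁(1−p̂₁)/n₁) = √(0.8471·0.1529/700) = 0.01360; SE₂ = √(0.5707·0.4293/941) = 0.01614.
Independent samples: SE of the difference = √(SE₁² + SE₂²) = √(0.00018496 + 0.0002604996) = 0.02111.
z* for 80% confidence is 1.282, so the margin of error is 1.282 × 0.02111 = 0.02706.

0.0271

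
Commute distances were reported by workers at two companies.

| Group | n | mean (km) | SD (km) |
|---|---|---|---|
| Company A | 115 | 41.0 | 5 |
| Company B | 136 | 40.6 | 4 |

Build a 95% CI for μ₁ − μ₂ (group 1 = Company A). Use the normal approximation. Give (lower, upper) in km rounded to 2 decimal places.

(-0.73, 1.53)

SE₁ = s₁/√n₁ = 5/√115 = 0.4663; SE₂ = 4/√136 = 0.3430.
Independent samples, unequal variances: SE_diff = √(SE₁² + SE₂²) = √(0.21743569 + 0.117649) = 0.5789.
z* = 1.960, so margin of error = 1.960 × 0.5789 = 1.1346.
Difference in means = 41.0 − 40.6 = 0.4000.
0.4000 ± 1.1346 → (-0.73, 1.53).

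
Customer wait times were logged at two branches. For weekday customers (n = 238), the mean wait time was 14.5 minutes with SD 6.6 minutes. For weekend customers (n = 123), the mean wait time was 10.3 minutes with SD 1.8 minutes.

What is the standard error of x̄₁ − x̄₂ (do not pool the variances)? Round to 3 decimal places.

0.458

Standard errors of each mean: 6.6/√238 = 0.4278 and 1.8/√123 = 0.1623.
SE(x̄₁ − x̄₂) = √(0.4278² + 0.1623²) = 0.4576 for independent samples with unequal variances.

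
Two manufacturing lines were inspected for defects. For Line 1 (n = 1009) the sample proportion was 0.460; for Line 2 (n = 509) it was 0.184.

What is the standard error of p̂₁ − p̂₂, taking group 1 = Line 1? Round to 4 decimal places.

0.0233

Each SE is √(p̂(1−p̂)/n): √(0.4600·0.5400/1009) = 0.01569 and √(0.1840·0.8160/509) = 0.01717.
SE(p̂₁ − p̂₂) = √(SE₁² + SE₂²) = √(0.0002461761 + 0.0002948089) = 0.02326, since the two samples are independent.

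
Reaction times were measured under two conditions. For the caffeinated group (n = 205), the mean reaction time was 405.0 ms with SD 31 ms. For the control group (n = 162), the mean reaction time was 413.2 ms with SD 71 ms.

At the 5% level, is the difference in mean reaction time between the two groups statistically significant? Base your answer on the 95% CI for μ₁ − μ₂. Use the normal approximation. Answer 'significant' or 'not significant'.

not significant

Per-group SEs: s₁/√n₁ = 31/√205 = 2.1651, s₂/√n₂ = 71/√162 = 5.5783.
Unpooled SE of the difference: √(4.68765801 + 31.11743089) = 5.9837.
Margin of error = z* · SE = 1.960 × 5.9837 = 11.7281.
x̄₁ − x̄₂ = 405.0 − 413.2 = -8.2000.
CI: -8.2000 ± 11.7281 = (-19.9281, 3.5281).
The interval (-19.9281, 3.5281) contains 0, so the difference is not significant.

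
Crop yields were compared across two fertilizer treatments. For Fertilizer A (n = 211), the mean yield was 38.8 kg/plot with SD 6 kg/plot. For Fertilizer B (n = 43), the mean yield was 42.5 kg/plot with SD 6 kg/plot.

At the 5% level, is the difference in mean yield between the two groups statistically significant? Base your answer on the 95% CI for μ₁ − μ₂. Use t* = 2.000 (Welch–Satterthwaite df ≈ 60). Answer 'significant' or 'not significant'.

Standard errors of each mean: 6/√211 = 0.4131 and 6/√43 = 0.9150.
SE(x̄₁ − x̄₂) = √(0.4131² + 0.9150²) = 1.0039 for independent samples with unequal variances.
With t* = 2.000, the margin is 2.000 × 1.0039 = 2.0078.
x̄₁ − x̄₂ = 38.8 − 42.5 = -3.7000; the interval is -3.7000 ± 2.0078 = (-5.7078, -1.6922).
The interval (-5.7078, -1.6922) does not contain 0, so the difference is significant.

significant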